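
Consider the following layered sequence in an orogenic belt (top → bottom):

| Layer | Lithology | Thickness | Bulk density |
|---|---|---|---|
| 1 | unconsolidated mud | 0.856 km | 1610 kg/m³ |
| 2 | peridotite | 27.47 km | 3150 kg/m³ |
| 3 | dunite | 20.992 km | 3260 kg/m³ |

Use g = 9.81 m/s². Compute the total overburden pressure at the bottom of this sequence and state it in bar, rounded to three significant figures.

15300 bar

unconsolidated mud: 1610 kg/m³ × 9.81 m/s² × 856 m = 1.352×10^7 Pa = 135.2 bar
peridotite: 3150 kg/m³ × 9.81 m/s² × 27470 m = 8.489×10^8 Pa = 8489 bar
dunite: 3260 kg/m³ × 9.81 m/s² × 20992 m = 6.713×10^8 Pa = 6713 bar
Total = 135.2 + 8489 + 6713 = 15337 bar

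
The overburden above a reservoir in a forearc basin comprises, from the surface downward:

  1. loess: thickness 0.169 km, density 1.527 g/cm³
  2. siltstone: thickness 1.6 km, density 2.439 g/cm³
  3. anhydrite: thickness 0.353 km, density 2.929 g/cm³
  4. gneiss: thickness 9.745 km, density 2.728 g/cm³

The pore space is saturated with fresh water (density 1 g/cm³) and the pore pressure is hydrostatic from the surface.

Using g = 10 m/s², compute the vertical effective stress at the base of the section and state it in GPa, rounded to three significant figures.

0.199 GPa

Overburden (lithostatic) stress σ_v:
loess: 1527 kg/m³ × 10 m/s² × 169 m = 2.581×10^6 Pa = 2.581 MPa
siltstone: 2439 kg/m³ × 10 m/s² × 1600 m = 3.902×10^7 Pa = 39.02 MPa
anhydrite: 2929 kg/m³ × 10 m/s² × 353 m = 1.034×10^7 Pa = 10.34 MPa
gneiss: 2728 kg/m³ × 10 m/s² × 9745 m = 2.658×10^8 Pa = 265.8 MPa
Total = 2.581 + 39.02 + 10.34 + 265.8 = 317.79 MPa
Pore pressure P_p = 1000 kg/m³ × 10 m/s² × 11867 m = 1.187×10^8 Pa = 118.7 MPa
Effective stress σ' = σ_v − P_p = 317.8 − 118.7 = 199.12 MPa = 0.19912 GPa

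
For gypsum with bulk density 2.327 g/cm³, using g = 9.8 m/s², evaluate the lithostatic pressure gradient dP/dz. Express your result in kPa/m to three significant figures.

22.8 kPa/m

dP/dz = ρg = 2327 kg/m³ × 9.8 m/s² = 22805 Pa/m
= 22805 Pa/m × (1 kPa/m / 1000.0 Pa/m) = 22.805 kPa/m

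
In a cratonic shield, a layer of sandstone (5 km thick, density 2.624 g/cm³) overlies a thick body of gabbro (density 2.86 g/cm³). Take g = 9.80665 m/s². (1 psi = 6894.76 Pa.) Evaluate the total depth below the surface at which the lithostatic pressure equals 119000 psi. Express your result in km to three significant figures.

Pressure at base of upper layers: 2624×9.80665×5000 = 1.287×10^8 Pa = 18661 psi
Remaining pressure to be supplied by gabbro: 8.205×10^8 − 1.287×10^8 = 6.918×10^8 Pa
Additional depth in gabbro = 6.918×10^8 Pa / (2860 kg/m³ × 9.80665 m/s²) = 24666 m
Total depth = 5000 m + 24666 m = 29666 m
= 29.666 km

29.7 km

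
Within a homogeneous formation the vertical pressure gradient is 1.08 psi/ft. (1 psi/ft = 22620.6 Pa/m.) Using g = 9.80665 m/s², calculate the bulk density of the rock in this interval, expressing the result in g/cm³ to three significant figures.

2.49 g/cm³

ρ = (dP/dz)/g = 1.08 psi/ft / 9.80665 m/s² = 24430 Pa/m / 9.80665 m/s² = 2491.2 kg/m³
= 2.491 g/cm³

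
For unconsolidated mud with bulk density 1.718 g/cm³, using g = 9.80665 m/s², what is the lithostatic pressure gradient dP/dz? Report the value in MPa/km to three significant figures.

16.8 MPa/km

dP/dz = ρg = 1718 kg/m³ × 9.80665 m/s² = 16848 Pa/m
= 16848 Pa/m × (1 MPa/km / 1000.0 Pa/m) = 16.848 MPa/km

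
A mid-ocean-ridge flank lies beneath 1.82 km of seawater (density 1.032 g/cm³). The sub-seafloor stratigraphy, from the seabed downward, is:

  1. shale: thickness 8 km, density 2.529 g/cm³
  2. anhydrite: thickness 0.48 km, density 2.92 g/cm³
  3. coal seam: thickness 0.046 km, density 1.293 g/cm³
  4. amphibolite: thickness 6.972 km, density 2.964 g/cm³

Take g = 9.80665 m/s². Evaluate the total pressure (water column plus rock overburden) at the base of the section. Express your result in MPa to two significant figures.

seawater: 1032 kg/m³ × 9.80665 m/s² × 1820 m = 1.842×10^7 Pa = 18.42 MPa
shale: 2529 kg/m³ × 9.80665 m/s² × 8000 m = 1.984×10^8 Pa = 198.4 MPa
anhydrite: 2920 kg/m³ × 9.80665 m/s² × 480 m = 1.375×10^7 Pa = 13.75 MPa
coal seam: 1293 kg/m³ × 9.80665 m/s² × 46 m = 5.833×10^5 Pa = 0.5833 MPa
amphibolite: 2964 kg/m³ × 9.80665 m/s² × 6972 m = 2.027×10^8 Pa = 202.7 MPa
Total = 18.42 + 198.4 + 13.75 + 0.5833 + 202.7 = 433.81 MPa

430 MPa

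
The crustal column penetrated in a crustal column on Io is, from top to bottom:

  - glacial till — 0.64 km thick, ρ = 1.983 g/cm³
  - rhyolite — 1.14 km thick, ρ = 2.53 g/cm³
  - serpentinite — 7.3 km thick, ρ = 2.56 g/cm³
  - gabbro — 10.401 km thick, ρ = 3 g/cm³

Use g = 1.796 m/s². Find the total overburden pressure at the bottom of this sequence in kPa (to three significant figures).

glacial till: 1983 kg/m³ × 1.796 m/s² × 640 m = 2.279×10^6 Pa = 2279 kPa
rhyolite: 2530 kg/m³ × 1.796 m/s² × 1140 m = 5.180×10^6 Pa = 5180 kPa
serpentinite: 2560 kg/m³ × 1.796 m/s² × 7300 m = 3.356×10^7 Pa = 33564 kPa
gabbro: 3000 kg/m³ × 1.796 m/s² × 10401 m = 5.604×10^7 Pa = 56041 kPa
Total = 2279 + 5180 + 33564 + 56041 = 97064 kPa

97100 kPa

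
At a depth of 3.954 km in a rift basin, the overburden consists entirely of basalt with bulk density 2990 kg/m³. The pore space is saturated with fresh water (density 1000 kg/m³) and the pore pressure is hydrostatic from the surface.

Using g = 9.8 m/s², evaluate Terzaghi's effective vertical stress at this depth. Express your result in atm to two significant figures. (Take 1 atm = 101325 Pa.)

760 atm

Overburden (lithostatic) stress σ_v:
basalt: 2990 kg/m³ × 9.8 m/s² × 3954 m = 1.159×10^8 Pa = 115.9 MPa
Pore pressure P_p = 1000 kg/m³ × 9.8 m/s² × 3954 m = 3.875×10^7 Pa = 38.75 MPa
Effective stress σ' = σ_v − P_p = 115.9 − 38.75 = 77.111 MPa = 761.03 atm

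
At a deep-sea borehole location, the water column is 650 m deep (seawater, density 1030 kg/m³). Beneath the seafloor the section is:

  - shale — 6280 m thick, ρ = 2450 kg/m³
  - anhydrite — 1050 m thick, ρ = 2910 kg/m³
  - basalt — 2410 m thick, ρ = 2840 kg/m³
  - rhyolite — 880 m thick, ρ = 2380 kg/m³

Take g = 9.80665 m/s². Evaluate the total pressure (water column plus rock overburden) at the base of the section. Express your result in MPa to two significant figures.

280 MPa

seawater: 1030 kg/m³ × 9.80665 m/s² × 650 m = 6.566×10^6 Pa = 6.566 MPa
shale: 2450 kg/m³ × 9.80665 m/s² × 6280 m = 1.509×10^8 Pa = 150.9 MPa
anhydrite: 2910 kg/m³ × 9.80665 m/s² × 1050 m = 2.996×10^7 Pa = 29.96 MPa
basalt: 2840 kg/m³ × 9.80665 m/s² × 2410 m = 6.712×10^7 Pa = 67.12 MPa
rhyolite: 2380 kg/m³ × 9.80665 m/s² × 880 m = 2.054×10^7 Pa = 20.54 MPa
Total = 6.566 + 150.9 + 29.96 + 67.12 + 20.54 = 275.07 MPa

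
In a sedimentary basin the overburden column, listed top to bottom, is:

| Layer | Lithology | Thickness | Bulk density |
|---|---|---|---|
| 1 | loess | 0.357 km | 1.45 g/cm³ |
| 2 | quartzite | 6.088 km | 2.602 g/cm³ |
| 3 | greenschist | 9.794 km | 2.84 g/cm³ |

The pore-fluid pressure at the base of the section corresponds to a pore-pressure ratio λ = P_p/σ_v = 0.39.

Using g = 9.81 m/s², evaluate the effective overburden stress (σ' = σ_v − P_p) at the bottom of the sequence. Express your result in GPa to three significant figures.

Overburden (lithostatic) stress σ_v:
loess: 1450 kg/m³ × 9.81 m/s² × 357 m = 5.078×10^6 Pa = 5.078 MPa
quartzite: 2602 kg/m³ × 9.81 m/s² × 6088 m = 1.554×10^8 Pa = 155.4 MPa
greenschist: 2840 kg/m³ × 9.81 m/s² × 9794 m = 2.729×10^8 Pa = 272.9 MPa
Total = 5.078 + 155.4 + 272.9 = 433.34 MPa
Pore pressure P_p = λ·σ_v = 0.39 × 433.3 MPa = 169.0 MPa
Effective stress σ' = σ_v − P_p = 433.3 − 169.0 = 264.34 MPa = 0.26434 GPa

0.264 GPa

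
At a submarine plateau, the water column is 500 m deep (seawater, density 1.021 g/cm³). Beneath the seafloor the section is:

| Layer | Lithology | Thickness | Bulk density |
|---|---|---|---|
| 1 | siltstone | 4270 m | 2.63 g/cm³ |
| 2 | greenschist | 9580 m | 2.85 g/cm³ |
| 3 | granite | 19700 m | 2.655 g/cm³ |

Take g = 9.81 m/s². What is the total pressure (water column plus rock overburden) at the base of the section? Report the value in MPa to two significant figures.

seawater: 1021 kg/m³ × 9.81 m/s² × 500 m = 5.008×10^6 Pa = 5.008 MPa
siltstone: 2630 kg/m³ × 9.81 m/s² × 4270 m = 1.102×10^8 Pa = 110.2 MPa
greenschist: 2850 kg/m³ × 9.81 m/s² × 9580 m = 2.678×10^8 Pa = 267.8 MPa
granite: 2655 kg/m³ × 9.81 m/s² × 19700 m = 5.131×10^8 Pa = 513.1 MPa
Total = 5.008 + 110.2 + 267.8 + 513.1 = 896.12 MPa

900 MPa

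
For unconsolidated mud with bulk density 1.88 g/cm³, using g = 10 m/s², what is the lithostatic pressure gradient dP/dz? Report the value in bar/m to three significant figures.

0.188 bar/m

dP/dz = ρg = 1880 kg/m³ × 10 m/s² = 18800 Pa/m
= 18800 Pa/m × (1 bar/m / 1.0000×10^5 Pa/m) = 0.18800 bar/m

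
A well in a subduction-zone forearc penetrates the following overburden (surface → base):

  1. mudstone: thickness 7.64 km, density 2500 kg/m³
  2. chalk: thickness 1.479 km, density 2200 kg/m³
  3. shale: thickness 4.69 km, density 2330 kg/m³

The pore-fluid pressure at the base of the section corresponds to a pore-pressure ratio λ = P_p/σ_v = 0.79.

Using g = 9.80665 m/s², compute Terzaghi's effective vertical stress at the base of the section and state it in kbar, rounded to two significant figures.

0.69 kbar

Overburden (lithostatic) stress σ_v:
mudstone: 2500 kg/m³ × 9.80665 m/s² × 7640 m = 1.873×10^8 Pa = 187.3 MPa
chalk: 2200 kg/m³ × 9.80665 m/s² × 1479 m = 3.191×10^7 Pa = 31.91 MPa
shale: 2330 kg/m³ × 9.80665 m/s² × 4690 m = 1.072×10^8 Pa = 107.2 MPa
Total = 187.3 + 31.91 + 107.2 = 326.38 MPa
Pore pressure P_p = λ·σ_v = 0.79 × 326.4 MPa = 257.8 MPa
Effective stress σ' = σ_v − P_p = 326.4 − 257.8 = 68.540 MPa = 0.68540 kbar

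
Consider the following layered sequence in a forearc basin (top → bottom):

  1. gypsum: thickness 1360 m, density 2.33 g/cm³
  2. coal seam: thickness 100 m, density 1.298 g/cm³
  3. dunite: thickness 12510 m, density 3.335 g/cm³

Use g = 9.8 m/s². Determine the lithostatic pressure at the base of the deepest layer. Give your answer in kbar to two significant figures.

4.4 kbar

gypsum: 2330 kg/m³ × 9.8 m/s² × 1360 m = 3.105×10^7 Pa = 0.3105 kbar
coal seam: 1298 kg/m³ × 9.8 m/s² × 100 m = 1.272×10^6 Pa = 0.01272 kbar
dunite: 3335 kg/m³ × 9.8 m/s² × 12510 m = 4.089×10^8 Pa = 4.089 kbar
Total = 0.3105 + 0.01272 + 4.089 = 4.4119 kbar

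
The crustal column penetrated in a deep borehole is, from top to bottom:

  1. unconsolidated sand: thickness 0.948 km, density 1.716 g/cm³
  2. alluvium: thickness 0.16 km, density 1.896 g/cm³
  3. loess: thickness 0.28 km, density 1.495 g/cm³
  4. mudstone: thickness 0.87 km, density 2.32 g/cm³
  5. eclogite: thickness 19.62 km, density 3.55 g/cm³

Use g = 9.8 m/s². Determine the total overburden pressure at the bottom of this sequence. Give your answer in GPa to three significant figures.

unconsolidated sand: 1716 kg/m³ × 9.8 m/s² × 948 m = 1.594×10^7 Pa = 0.01594 GPa
alluvium: 1896 kg/m³ × 9.8 m/s² × 160 m = 2.973×10^6 Pa = 2.973×10^-3 GPa
loess: 1495 kg/m³ × 9.8 m/s² × 280 m = 4.102×10^6 Pa = 4.102×10^-3 GPa
mudstone: 2320 kg/m³ × 9.8 m/s² × 870 m = 1.978×10^7 Pa = 0.01978 GPa
eclogite: 3550 kg/m³ × 9.8 m/s² × 19620 m = 6.826×10^8 Pa = 0.6826 GPa
Total = 0.01594 + 2.973×10^-3 + 4.102×10^-3 + 0.01978 + 0.6826 = 0.72538 GPa

0.725 GPa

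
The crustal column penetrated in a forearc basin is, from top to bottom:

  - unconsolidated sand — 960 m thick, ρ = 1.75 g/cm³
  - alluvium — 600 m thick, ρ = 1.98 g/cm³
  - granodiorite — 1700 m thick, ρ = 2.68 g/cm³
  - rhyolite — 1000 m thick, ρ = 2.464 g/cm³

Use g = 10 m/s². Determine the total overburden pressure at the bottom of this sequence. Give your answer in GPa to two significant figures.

0.099 GPa

unconsolidated sand: 1750 kg/m³ × 10 m/s² × 960 m = 1.680×10^7 Pa = 0.01680 GPa
alluvium: 1980 kg/m³ × 10 m/s² × 600 m = 1.188×10^7 Pa = 0.01188 GPa
granodiorite: 2680 kg/m³ × 10 m/s² × 1700 m = 4.556×10^7 Pa = 0.04556 GPa
rhyolite: 2464 kg/m³ × 10 m/s² × 1000 m = 2.464×10^7 Pa = 0.02464 GPa
Total = 0.01680 + 0.01188 + 0.04556 + 0.02464 = 0.098880 GPa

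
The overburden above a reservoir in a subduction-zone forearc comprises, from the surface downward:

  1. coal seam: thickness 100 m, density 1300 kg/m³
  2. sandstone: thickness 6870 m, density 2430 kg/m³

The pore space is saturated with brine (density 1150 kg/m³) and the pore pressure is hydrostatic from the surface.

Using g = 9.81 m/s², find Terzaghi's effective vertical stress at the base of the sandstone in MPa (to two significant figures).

86 MPa

Overburden (lithostatic) stress σ_v:
coal seam: 1300 kg/m³ × 9.81 m/s² × 100 m = 1.275×10^6 Pa = 1.275 MPa
sandstone: 2430 kg/m³ × 9.81 m/s² × 6870 m = 1.638×10^8 Pa = 163.8 MPa
Total = 1.275 + 163.8 = 165.04 MPa
Pore pressure P_p = 1150 kg/m³ × 9.81 m/s² × 6970 m = 7.863×10^7 Pa = 78.63 MPa
Effective stress σ' = σ_v − P_p = 165.0 − 78.63 = 86.412 MPa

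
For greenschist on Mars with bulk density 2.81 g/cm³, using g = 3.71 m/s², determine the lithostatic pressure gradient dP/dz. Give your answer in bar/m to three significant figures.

0.104 bar/m

dP/dz = ρg = 2810 kg/m³ × 3.71 m/s² = 10425 Pa/m
= 10425 Pa/m × (1 bar/m / 1.0000×10^5 Pa/m) = 0.10425 bar/m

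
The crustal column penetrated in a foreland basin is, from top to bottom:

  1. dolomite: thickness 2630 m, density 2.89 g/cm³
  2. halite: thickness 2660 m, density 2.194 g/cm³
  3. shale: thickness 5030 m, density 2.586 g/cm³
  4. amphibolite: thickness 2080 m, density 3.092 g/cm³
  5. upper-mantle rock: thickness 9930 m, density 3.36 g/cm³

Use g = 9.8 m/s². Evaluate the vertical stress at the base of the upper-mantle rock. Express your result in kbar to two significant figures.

dolomite: 2890 kg/m³ × 9.8 m/s² × 2630 m = 7.449×10^7 Pa = 0.7449 kbar
halite: 2194 kg/m³ × 9.8 m/s² × 2660 m = 5.719×10^7 Pa = 0.5719 kbar
shale: 2586 kg/m³ × 9.8 m/s² × 5030 m = 1.275×10^8 Pa = 1.275 kbar
amphibolite: 3092 kg/m³ × 9.8 m/s² × 2080 m = 6.303×10^7 Pa = 0.6303 kbar
upper-mantle rock: 3360 kg/m³ × 9.8 m/s² × 9930 m = 3.270×10^8 Pa = 3.270 kbar
Total = 0.7449 + 0.5719 + 1.275 + 0.6303 + 3.270 = 6.4916 kbar

6.5 kbar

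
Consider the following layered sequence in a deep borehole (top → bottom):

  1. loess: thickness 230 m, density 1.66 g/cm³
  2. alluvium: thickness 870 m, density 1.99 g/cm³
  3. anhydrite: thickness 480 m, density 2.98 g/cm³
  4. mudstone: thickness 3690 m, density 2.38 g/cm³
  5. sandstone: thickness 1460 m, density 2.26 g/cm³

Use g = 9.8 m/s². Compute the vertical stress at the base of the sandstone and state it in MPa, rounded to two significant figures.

150 MPa

loess: 1660 kg/m³ × 9.8 m/s² × 230 m = 3.742×10^6 Pa = 3.742 MPa
alluvium: 1990 kg/m³ × 9.8 m/s² × 870 m = 1.697×10^7 Pa = 16.97 MPa
anhydrite: 2980 kg/m³ × 9.8 m/s² × 480 m = 1.402×10^7 Pa = 14.02 MPa
mudstone: 2380 kg/m³ × 9.8 m/s² × 3690 m = 8.607×10^7 Pa = 86.07 MPa
sandstone: 2260 kg/m³ × 9.8 m/s² × 1460 m = 3.234×10^7 Pa = 32.34 MPa
Total = 3.742 + 16.97 + 14.02 + 86.07 + 32.34 = 153.13 MPa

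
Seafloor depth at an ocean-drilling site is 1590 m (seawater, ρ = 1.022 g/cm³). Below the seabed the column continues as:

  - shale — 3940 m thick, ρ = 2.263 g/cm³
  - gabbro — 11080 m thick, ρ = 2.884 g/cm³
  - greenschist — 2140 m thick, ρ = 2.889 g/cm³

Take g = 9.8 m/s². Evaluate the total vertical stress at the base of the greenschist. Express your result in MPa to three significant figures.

seawater: 1022 kg/m³ × 9.8 m/s² × 1590 m = 1.592×10^7 Pa = 15.92 MPa
shale: 2263 kg/m³ × 9.8 m/s² × 3940 m = 8.738×10^7 Pa = 87.38 MPa
gabbro: 2884 kg/m³ × 9.8 m/s² × 11080 m = 3.132×10^8 Pa = 313.2 MPa
greenschist: 2889 kg/m³ × 9.8 m/s² × 2140 m = 6.059×10^7 Pa = 60.59 MPa
Total = 15.92 + 87.38 + 313.2 + 60.59 = 477.05 MPa

477 MPa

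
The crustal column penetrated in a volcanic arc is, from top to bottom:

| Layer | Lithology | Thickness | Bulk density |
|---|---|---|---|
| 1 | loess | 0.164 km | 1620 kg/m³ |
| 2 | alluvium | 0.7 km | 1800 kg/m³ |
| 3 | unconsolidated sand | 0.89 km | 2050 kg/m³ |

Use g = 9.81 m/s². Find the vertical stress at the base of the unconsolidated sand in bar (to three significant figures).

329 bar

loess: 1620 kg/m³ × 9.81 m/s² × 164 m = 2.606×10^6 Pa = 26.06 bar
alluvium: 1800 kg/m³ × 9.81 m/s² × 700 m = 1.236×10^7 Pa = 123.6 bar
unconsolidated sand: 2050 kg/m³ × 9.81 m/s² × 890 m = 1.790×10^7 Pa = 179.0 bar
Total = 26.06 + 123.6 + 179.0 = 328.65 bar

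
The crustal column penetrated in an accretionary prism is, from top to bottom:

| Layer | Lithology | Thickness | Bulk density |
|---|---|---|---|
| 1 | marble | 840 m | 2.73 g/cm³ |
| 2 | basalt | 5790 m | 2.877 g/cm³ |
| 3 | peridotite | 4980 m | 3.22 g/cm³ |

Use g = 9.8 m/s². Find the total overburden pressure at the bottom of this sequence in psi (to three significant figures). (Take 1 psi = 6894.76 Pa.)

marble: 2730 kg/m³ × 9.8 m/s² × 840 m = 2.247×10^7 Pa = 3259 psi
basalt: 2877 kg/m³ × 9.8 m/s² × 5790 m = 1.632×10^8 Pa = 23677 psi
peridotite: 3220 kg/m³ × 9.8 m/s² × 4980 m = 1.571×10^8 Pa = 22793 psi
Total = 3259 + 23677 + 22793 = 49729 psi

49700 psi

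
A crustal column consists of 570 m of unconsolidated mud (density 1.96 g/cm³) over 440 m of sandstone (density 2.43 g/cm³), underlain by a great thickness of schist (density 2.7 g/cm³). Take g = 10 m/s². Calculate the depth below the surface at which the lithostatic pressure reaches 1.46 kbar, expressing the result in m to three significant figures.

Pressure at base of upper layers: 1960×10×570 + 2430×10×440 = 2.186×10^7 Pa = 0.2186 kbar
Remaining pressure to be supplied by schist: 1.460×10^8 − 2.186×10^7 = 1.241×10^8 Pa
Additional depth in schist = 1.241×10^8 Pa / (2700 kg/m³ × 10 m/s²) = 4597.6 m
Total depth = 1010 m + 4597.6 m = 5607.6 m

5610 m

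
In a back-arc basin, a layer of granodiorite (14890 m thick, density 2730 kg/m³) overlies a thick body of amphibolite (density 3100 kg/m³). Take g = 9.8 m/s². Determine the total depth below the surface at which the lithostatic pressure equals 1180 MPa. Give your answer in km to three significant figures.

Pressure at base of upper layers: 2730×9.8×14890 = 3.984×10^8 Pa = 398.4 MPa
Remaining pressure to be supplied by amphibolite: 1.180×10^9 − 3.984×10^8 = 7.816×10^8 Pa
Additional depth in amphibolite = 7.816×10^8 Pa / (3100 kg/m³ × 9.8 m/s²) = 25729 m
Total depth = 14890 m + 25729 m = 40619 m
= 40.619 km

40.6 km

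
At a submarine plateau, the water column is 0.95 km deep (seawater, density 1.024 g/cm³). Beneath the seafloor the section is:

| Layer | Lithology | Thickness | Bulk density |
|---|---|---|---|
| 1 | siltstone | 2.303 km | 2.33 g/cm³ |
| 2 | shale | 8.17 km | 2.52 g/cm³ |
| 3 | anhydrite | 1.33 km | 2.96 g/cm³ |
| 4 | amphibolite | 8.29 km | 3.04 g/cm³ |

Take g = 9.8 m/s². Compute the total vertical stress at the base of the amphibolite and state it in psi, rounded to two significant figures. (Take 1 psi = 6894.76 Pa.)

80000 psi

seawater: 1024 kg/m³ × 9.8 m/s² × 950 m = 9.533×10^6 Pa = 1383 psi
siltstone: 2330 kg/m³ × 9.8 m/s² × 2303 m = 5.259×10^7 Pa = 7627 psi
shale: 2520 kg/m³ × 9.8 m/s² × 8170 m = 2.018×10^8 Pa = 29264 psi
anhydrite: 2960 kg/m³ × 9.8 m/s² × 1330 m = 3.858×10^7 Pa = 5596 psi
amphibolite: 3040 kg/m³ × 9.8 m/s² × 8290 m = 2.470×10^8 Pa = 35821 psi
Total = 1383 + 7627 + 29264 + 5596 + 35821 = 79690 psi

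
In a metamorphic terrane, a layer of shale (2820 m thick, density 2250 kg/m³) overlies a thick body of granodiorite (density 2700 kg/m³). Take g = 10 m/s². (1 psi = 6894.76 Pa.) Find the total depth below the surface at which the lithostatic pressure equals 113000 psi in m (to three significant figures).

Pressure at base of upper layers: 2250×10×2820 = 6.345×10^7 Pa = 9203 psi
Remaining pressure to be supplied by granodiorite: 7.791×10^8 − 6.345×10^7 = 7.157×10^8 Pa
Additional depth in granodiorite = 7.157×10^8 Pa / (2700 kg/m³ × 10 m/s²) = 26506 m
Total depth = 2820 m + 26506 m = 29326 m

29300 m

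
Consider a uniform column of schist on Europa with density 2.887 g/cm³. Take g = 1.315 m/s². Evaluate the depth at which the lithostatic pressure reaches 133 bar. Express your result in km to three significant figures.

3.50 km

h = P/(ρg) = 133 bar / (2887 kg/m³ × 1.315 m/s²) = 1.330×10^7 Pa / 3796.4 Pa/m = 3503.3 m
= 3.5033 km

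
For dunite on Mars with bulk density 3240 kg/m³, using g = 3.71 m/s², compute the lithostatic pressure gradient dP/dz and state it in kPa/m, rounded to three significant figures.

12.0 kPa/m

dP/dz = ρg = 3240 kg/m³ × 3.71 m/s² = 12020 Pa/m
= 12020 Pa/m × (1 kPa/m / 1000.0 Pa/m) = 12.020 kPa/m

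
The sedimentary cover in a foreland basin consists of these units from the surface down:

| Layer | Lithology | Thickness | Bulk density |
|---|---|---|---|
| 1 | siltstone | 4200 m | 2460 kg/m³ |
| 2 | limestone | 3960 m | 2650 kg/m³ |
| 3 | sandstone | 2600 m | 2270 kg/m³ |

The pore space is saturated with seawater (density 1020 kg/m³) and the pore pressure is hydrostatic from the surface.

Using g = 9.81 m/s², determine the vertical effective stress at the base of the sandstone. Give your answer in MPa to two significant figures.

150 MPa

Overburden (lithostatic) stress σ_v:
siltstone: 2460 kg/m³ × 9.81 m/s² × 4200 m = 1.014×10^8 Pa = 101.4 MPa
limestone: 2650 kg/m³ × 9.81 m/s² × 3960 m = 1.029×10^8 Pa = 102.9 MPa
sandstone: 2270 kg/m³ × 9.81 m/s² × 2600 m = 5.790×10^7 Pa = 57.90 MPa
Total = 101.4 + 102.9 + 57.90 = 262.20 MPa
Pore pressure P_p = 1020 kg/m³ × 9.81 m/s² × 10760 m = 1.077×10^8 Pa = 107.7 MPa
Effective stress σ' = σ_v − P_p = 262.2 − 107.7 = 154.53 MPa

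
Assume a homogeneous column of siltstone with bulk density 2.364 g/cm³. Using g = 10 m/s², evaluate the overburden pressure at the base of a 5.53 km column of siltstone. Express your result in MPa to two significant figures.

siltstone: 2364 kg/m³ × 10 m/s² × 5530 m = 1.307×10^8 Pa = 130.7 MPa

130 MPa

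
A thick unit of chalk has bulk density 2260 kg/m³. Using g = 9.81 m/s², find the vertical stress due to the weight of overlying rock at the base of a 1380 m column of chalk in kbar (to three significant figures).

chalk: 2260 kg/m³ × 9.81 m/s² × 1380 m = 3.060×10^7 Pa = 0.3060 kbar

0.306 kbar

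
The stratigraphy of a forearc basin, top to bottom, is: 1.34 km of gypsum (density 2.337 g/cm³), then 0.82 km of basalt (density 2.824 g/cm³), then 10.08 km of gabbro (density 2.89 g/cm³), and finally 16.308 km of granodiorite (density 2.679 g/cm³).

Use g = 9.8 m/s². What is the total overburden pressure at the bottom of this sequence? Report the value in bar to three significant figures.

7670 bar

gypsum: 2337 kg/m³ × 9.8 m/s² × 1340 m = 3.069×10^7 Pa = 306.9 bar
basalt: 2824 kg/m³ × 9.8 m/s² × 820 m = 2.269×10^7 Pa = 226.9 bar
gabbro: 2890 kg/m³ × 9.8 m/s² × 10080 m = 2.855×10^8 Pa = 2855 bar
granodiorite: 2679 kg/m³ × 9.8 m/s² × 16308 m = 4.282×10^8 Pa = 4282 bar
Total = 306.9 + 226.9 + 2855 + 4282 = 7670.2 bar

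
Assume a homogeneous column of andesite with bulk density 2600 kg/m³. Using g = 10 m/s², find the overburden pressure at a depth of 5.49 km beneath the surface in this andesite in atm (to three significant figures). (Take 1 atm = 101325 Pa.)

andesite: 2600 kg/m³ × 10 m/s² × 5490 m = 1.427×10^8 Pa = 1409 atm

1410 atm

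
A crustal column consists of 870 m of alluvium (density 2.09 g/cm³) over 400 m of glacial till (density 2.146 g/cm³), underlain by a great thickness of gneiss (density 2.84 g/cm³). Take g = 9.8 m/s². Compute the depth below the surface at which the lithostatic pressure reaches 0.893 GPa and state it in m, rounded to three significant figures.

32400 m

Pressure at base of upper layers: 2090×9.8×870 + 2146×9.8×400 = 2.623×10^7 Pa = 0.02623 GPa
Remaining pressure to be supplied by gneiss: 8.930×10^8 − 2.623×10^7 = 8.668×10^8 Pa
Additional depth in gneiss = 8.668×10^8 Pa / (2840 kg/m³ × 9.8 m/s²) = 31143 m
Total depth = 1270 m + 31143 m = 32413 m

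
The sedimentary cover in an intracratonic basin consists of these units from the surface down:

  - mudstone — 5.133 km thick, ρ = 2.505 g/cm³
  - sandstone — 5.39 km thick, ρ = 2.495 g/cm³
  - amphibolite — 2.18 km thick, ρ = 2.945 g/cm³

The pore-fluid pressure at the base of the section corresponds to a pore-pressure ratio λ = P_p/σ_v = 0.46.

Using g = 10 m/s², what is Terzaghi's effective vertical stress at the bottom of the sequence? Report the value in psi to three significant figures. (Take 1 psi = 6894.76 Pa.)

Overburden (lithostatic) stress σ_v:
mudstone: 2505 kg/m³ × 10 m/s² × 5133 m = 1.286×10^8 Pa = 128.6 MPa
sandstone: 2495 kg/m³ × 10 m/s² × 5390 m = 1.345×10^8 Pa = 134.5 MPa
amphibolite: 2945 kg/m³ × 10 m/s² × 2180 m = 6.420×10^7 Pa = 64.20 MPa
Total = 128.6 + 134.5 + 64.20 = 327.26 MPa
Pore pressure P_p = λ·σ_v = 0.46 × 327.3 MPa = 150.5 MPa
Effective stress σ' = σ_v − P_p = 327.3 − 150.5 = 176.72 MPa = 25631 psi

25600 psi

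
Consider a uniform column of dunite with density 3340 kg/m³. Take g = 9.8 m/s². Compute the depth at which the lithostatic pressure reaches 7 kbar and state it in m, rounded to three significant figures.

h = P/(ρg) = 7 kbar / (3340 kg/m³ × 9.8 m/s²) = 7.000×10^8 Pa / 32732 Pa/m = 21386 m

21400 m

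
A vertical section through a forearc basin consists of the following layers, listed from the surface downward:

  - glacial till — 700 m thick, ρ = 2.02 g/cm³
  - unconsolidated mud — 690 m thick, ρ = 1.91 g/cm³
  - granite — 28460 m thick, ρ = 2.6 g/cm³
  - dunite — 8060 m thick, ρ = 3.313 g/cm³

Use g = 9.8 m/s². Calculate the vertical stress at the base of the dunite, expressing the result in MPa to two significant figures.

glacial till: 2020 kg/m³ × 9.8 m/s² × 700 m = 1.386×10^7 Pa = 13.86 MPa
unconsolidated mud: 1910 kg/m³ × 9.8 m/s² × 690 m = 1.292×10^7 Pa = 12.92 MPa
granite: 2600 kg/m³ × 9.8 m/s² × 28460 m = 7.252×10^8 Pa = 725.2 MPa
dunite: 3313 kg/m³ × 9.8 m/s² × 8060 m = 2.617×10^8 Pa = 261.7 MPa
Total = 13.86 + 12.92 + 725.2 + 261.7 = 1013.6 MPa

1000 MPa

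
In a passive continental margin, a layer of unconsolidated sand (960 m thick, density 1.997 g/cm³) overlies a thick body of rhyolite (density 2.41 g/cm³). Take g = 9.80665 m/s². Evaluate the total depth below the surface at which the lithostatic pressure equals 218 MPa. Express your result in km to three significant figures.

Pressure at base of upper layers: 1997×9.80665×960 = 1.880×10^7 Pa = 18.80 MPa
Remaining pressure to be supplied by rhyolite: 2.180×10^8 − 1.880×10^7 = 1.992×10^8 Pa
Additional depth in rhyolite = 1.992×10^8 Pa / (2410 kg/m³ × 9.80665 m/s²) = 8428.5 m
Total depth = 960 m + 8428.5 m = 9388.5 m
= 9.3885 km

9.39 km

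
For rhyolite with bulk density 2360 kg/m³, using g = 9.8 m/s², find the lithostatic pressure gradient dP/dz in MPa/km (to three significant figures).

23.1 MPa/km

dP/dz = ρg = 2360 kg/m³ × 9.8 m/s² = 23128 Pa/m
= 23128 Pa/m × (1 MPa/km / 1000.0 Pa/m) = 23.128 MPa/km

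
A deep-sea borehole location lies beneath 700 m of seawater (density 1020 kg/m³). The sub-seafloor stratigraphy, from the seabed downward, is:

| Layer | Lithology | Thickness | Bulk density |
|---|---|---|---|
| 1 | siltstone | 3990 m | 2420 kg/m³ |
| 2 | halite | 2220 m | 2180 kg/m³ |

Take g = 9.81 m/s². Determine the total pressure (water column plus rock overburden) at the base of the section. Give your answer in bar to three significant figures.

seawater: 1020 kg/m³ × 9.81 m/s² × 700 m = 7.004×10^6 Pa = 70.04 bar
siltstone: 2420 kg/m³ × 9.81 m/s² × 3990 m = 9.472×10^7 Pa = 947.2 bar
halite: 2180 kg/m³ × 9.81 m/s² × 2220 m = 4.748×10^7 Pa = 474.8 bar
Total = 70.04 + 947.2 + 474.8 = 1492.0 bar

1490 bar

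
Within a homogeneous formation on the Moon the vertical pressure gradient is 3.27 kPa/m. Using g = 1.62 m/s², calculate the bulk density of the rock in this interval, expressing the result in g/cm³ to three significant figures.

ρ = (dP/dz)/g = 3.27 kPa/m / 1.62 m/s² = 3270.0 Pa/m / 1.62 m/s² = 2018.5 kg/m³
= 2.019 g/cm³

2.02 g/cm³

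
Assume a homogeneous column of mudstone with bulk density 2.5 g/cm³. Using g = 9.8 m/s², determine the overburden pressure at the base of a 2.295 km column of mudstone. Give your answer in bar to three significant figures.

562 bar

mudstone: 2500 kg/m³ × 9.8 m/s² × 2295 m = 5.623×10^7 Pa = 562.3 bar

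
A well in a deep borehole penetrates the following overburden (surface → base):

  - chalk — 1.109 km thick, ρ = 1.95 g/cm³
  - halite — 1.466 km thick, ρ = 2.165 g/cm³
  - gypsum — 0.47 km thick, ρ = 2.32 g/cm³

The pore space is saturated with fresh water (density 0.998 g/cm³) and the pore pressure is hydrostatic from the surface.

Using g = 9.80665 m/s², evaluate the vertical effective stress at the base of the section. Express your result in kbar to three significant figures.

Overburden (lithostatic) stress σ_v:
chalk: 1950 kg/m³ × 9.80665 m/s² × 1109 m = 2.121×10^7 Pa = 21.21 MPa
halite: 2165 kg/m³ × 9.80665 m/s² × 1466 m = 3.113×10^7 Pa = 31.13 MPa
gypsum: 2320 kg/m³ × 9.80665 m/s² × 470 m = 1.069×10^7 Pa = 10.69 MPa
Total = 21.21 + 31.13 + 10.69 = 63.026 MPa
Pore pressure P_p = 998 kg/m³ × 9.80665 m/s² × 3045 m = 2.980×10^7 Pa = 29.80 MPa
Effective stress σ' = σ_v − P_p = 63.03 − 29.80 = 33.224 MPa = 0.33224 kbar

0.332 kbar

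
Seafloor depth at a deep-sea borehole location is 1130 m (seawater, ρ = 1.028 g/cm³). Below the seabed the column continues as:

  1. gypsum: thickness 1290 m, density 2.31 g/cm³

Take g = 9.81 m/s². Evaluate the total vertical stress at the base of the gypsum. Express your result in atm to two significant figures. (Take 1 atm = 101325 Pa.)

400 atm

seawater: 1028 kg/m³ × 9.81 m/s² × 1130 m = 1.140×10^7 Pa = 112.5 atm
gypsum: 2310 kg/m³ × 9.81 m/s² × 1290 m = 2.923×10^7 Pa = 288.5 atm
Total = 112.5 + 288.5 = 400.97 atm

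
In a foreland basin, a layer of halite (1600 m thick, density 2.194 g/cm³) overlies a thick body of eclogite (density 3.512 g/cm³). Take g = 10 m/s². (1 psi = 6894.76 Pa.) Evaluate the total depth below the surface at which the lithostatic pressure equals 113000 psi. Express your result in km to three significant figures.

22.8 km

Pressure at base of upper layers: 2194×10×1600 = 3.510×10^7 Pa = 5091 psi
Remaining pressure to be supplied by eclogite: 7.791×10^8 − 3.510×10^7 = 7.440×10^8 Pa
Additional depth in eclogite = 7.440×10^8 Pa / (3512 kg/m³ × 10 m/s²) = 21185 m
Total depth = 1600 m + 21185 m = 22785 m
= 22.785 km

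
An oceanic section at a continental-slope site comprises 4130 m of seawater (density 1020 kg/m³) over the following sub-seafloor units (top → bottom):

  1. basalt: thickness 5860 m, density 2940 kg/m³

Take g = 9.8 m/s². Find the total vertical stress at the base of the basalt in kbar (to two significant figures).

2.1 kbar

seawater: 1020 kg/m³ × 9.8 m/s² × 4130 m = 4.128×10^7 Pa = 0.4128 kbar
basalt: 2940 kg/m³ × 9.8 m/s² × 5860 m = 1.688×10^8 Pa = 1.688 kbar
Total = 0.4128 + 1.688 = 2.1012 kbar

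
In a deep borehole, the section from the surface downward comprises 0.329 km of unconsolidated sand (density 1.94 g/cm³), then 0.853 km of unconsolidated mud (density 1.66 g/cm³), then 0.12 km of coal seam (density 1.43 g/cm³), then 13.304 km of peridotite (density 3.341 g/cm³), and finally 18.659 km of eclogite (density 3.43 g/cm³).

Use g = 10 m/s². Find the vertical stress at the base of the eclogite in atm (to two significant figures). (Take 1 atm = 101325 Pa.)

11000 atm

unconsolidated sand: 1940 kg/m³ × 10 m/s² × 329 m = 6.383×10^6 Pa = 62.99 atm
unconsolidated mud: 1660 kg/m³ × 10 m/s² × 853 m = 1.416×10^7 Pa = 139.7 atm
coal seam: 1430 kg/m³ × 10 m/s² × 120 m = 1.716×10^6 Pa = 16.94 atm
peridotite: 3341 kg/m³ × 10 m/s² × 13304 m = 4.445×10^8 Pa = 4387 atm
eclogite: 3430 kg/m³ × 10 m/s² × 18659 m = 6.400×10^8 Pa = 6316 atm
Total = 62.99 + 139.7 + 16.94 + 4387 + 6316 = 10923 atm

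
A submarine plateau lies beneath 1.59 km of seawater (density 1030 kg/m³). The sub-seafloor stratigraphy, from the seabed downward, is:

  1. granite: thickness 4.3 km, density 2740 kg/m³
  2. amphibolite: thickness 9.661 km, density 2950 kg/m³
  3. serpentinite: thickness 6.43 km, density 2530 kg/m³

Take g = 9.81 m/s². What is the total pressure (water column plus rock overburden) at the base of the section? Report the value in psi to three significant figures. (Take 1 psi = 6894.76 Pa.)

82800 psi

seawater: 1030 kg/m³ × 9.81 m/s² × 1590 m = 1.607×10^7 Pa = 2330 psi
granite: 2740 kg/m³ × 9.81 m/s² × 4300 m = 1.156×10^8 Pa = 16764 psi
amphibolite: 2950 kg/m³ × 9.81 m/s² × 9661 m = 2.796×10^8 Pa = 40550 psi
serpentinite: 2530 kg/m³ × 9.81 m/s² × 6430 m = 1.596×10^8 Pa = 23146 psi
Total = 2330 + 16764 + 40550 + 23146 = 82790 psi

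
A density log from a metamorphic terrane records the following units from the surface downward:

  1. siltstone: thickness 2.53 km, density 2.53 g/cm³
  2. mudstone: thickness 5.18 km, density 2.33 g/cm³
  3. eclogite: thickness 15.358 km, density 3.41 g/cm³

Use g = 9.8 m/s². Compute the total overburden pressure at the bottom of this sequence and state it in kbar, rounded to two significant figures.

siltstone: 2530 kg/m³ × 9.8 m/s² × 2530 m = 6.273×10^7 Pa = 0.6273 kbar
mudstone: 2330 kg/m³ × 9.8 m/s² × 5180 m = 1.183×10^8 Pa = 1.183 kbar
eclogite: 3410 kg/m³ × 9.8 m/s² × 15358 m = 5.132×10^8 Pa = 5.132 kbar
Total = 0.6273 + 1.183 + 5.132 = 6.9424 kbar

6.9 kbar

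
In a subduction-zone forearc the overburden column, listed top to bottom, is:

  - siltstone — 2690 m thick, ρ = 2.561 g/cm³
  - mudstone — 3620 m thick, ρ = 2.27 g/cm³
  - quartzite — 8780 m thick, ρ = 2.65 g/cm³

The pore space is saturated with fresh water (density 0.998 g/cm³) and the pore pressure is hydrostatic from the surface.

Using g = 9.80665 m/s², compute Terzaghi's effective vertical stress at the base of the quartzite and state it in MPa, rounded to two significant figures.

230 MPa

Overburden (lithostatic) stress σ_v:
siltstone: 2561 kg/m³ × 9.80665 m/s² × 2690 m = 6.756×10^7 Pa = 67.56 MPa
mudstone: 2270 kg/m³ × 9.80665 m/s² × 3620 m = 8.059×10^7 Pa = 80.59 MPa
quartzite: 2650 kg/m³ × 9.80665 m/s² × 8780 m = 2.282×10^8 Pa = 228.2 MPa
Total = 67.56 + 80.59 + 228.2 = 376.32 MPa
Pore pressure P_p = 998 kg/m³ × 9.80665 m/s² × 15090 m = 1.477×10^8 Pa = 147.7 MPa
Effective stress σ' = σ_v − P_p = 376.3 − 147.7 = 228.63 MPa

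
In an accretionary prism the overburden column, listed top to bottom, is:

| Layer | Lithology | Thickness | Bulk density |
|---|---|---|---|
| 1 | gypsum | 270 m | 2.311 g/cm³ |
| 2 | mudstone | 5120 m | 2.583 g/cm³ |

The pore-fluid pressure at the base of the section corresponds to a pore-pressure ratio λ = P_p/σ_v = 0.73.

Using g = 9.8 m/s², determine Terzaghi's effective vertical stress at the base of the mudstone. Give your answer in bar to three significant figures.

366 bar

Overburden (lithostatic) stress σ_v:
gypsum: 2311 kg/m³ × 9.8 m/s² × 270 m = 6.115×10^6 Pa = 6.115 MPa
mudstone: 2583 kg/m³ × 9.8 m/s² × 5120 m = 1.296×10^8 Pa = 129.6 MPa
Total = 6.115 + 129.6 = 135.72 MPa
Pore pressure P_p = λ·σ_v = 0.73 × 135.7 MPa = 99.08 MPa
Effective stress σ' = σ_v − P_p = 135.7 − 99.08 = 36.644 MPa = 366.44 bar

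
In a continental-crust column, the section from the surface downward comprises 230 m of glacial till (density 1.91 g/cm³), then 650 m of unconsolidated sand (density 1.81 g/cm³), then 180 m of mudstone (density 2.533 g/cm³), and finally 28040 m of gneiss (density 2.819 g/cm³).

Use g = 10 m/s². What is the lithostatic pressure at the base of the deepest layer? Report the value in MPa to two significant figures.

glacial till: 1910 kg/m³ × 10 m/s² × 230 m = 4.393×10^6 Pa = 4.393 MPa
unconsolidated sand: 1810 kg/m³ × 10 m/s² × 650 m = 1.177×10^7 Pa = 11.77 MPa
mudstone: 2533 kg/m³ × 10 m/s² × 180 m = 4.559×10^6 Pa = 4.559 MPa
gneiss: 2819 kg/m³ × 10 m/s² × 28040 m = 7.904×10^8 Pa = 790.4 MPa
Total = 4.393 + 11.77 + 4.559 + 790.4 = 811.16 MPa

810 MPa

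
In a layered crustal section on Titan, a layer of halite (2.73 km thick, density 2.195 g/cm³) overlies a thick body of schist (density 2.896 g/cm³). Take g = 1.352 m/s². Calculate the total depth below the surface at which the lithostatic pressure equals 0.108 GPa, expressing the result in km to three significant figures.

28.2 km

Pressure at base of upper layers: 2195×1.352×2730 = 8.102×10^6 Pa = 8.102×10^-3 GPa
Remaining pressure to be supplied by schist: 1.080×10^8 − 8.102×10^6 = 9.990×10^7 Pa
Additional depth in schist = 9.990×10^7 Pa / (2896 kg/m³ × 1.352 m/s²) = 25514 m
Total depth = 2730 m + 25514 m = 28244 m
= 28.244 km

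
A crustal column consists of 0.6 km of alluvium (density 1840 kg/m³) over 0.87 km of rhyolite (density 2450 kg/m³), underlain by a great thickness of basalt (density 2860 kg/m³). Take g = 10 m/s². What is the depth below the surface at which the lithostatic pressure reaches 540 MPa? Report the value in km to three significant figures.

19.2 km

Pressure at base of upper layers: 1840×10×600 + 2450×10×870 = 3.236×10^7 Pa = 32.35 MPa
Remaining pressure to be supplied by basalt: 5.400×10^8 − 3.236×10^7 = 5.076×10^8 Pa
Additional depth in basalt = 5.076×10^8 Pa / (2860 kg/m³ × 10 m/s²) = 17750 m
Total depth = 1470 m + 17750 m = 19220 m
= 19.220 km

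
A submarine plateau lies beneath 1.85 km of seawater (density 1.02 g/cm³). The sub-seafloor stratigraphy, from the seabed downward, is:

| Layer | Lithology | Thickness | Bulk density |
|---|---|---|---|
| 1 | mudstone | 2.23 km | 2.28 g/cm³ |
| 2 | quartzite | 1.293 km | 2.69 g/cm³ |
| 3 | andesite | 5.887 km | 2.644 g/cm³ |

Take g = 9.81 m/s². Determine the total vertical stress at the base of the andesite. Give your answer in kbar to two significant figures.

2.6 kbar

seawater: 1020 kg/m³ × 9.81 m/s² × 1850 m = 1.851×10^7 Pa = 0.1851 kbar
mudstone: 2280 kg/m³ × 9.81 m/s² × 2230 m = 4.988×10^7 Pa = 0.4988 kbar
quartzite: 2690 kg/m³ × 9.81 m/s² × 1293 m = 3.412×10^7 Pa = 0.3412 kbar
andesite: 2644 kg/m³ × 9.81 m/s² × 5887 m = 1.527×10^8 Pa = 1.527 kbar
Total = 0.1851 + 0.4988 + 0.3412 + 1.527 = 2.5521 kbar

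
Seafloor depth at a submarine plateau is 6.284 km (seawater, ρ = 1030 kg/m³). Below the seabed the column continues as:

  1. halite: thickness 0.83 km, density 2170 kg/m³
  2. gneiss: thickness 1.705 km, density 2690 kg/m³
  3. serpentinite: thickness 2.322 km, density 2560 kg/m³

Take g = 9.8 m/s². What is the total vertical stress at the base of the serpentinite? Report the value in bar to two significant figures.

1800 bar

seawater: 1030 kg/m³ × 9.8 m/s² × 6284 m = 6.343×10^7 Pa = 634.3 bar
halite: 2170 kg/m³ × 9.8 m/s² × 830 m = 1.765×10^7 Pa = 176.5 bar
gneiss: 2690 kg/m³ × 9.8 m/s² × 1705 m = 4.495×10^7 Pa = 449.5 bar
serpentinite: 2560 kg/m³ × 9.8 m/s² × 2322 m = 5.825×10^7 Pa = 582.5 bar
Total = 634.3 + 176.5 + 449.5 + 582.5 = 1842.8 bar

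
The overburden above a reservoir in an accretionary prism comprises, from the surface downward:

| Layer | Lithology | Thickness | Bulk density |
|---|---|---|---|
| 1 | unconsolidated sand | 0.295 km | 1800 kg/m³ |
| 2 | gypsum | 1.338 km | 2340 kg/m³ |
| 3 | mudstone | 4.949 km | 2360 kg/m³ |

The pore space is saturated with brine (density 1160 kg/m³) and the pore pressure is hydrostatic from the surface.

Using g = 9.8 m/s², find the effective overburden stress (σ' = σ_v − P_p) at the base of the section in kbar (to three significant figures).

0.755 kbar

Overburden (lithostatic) stress σ_v:
unconsolidated sand: 1800 kg/m³ × 9.8 m/s² × 295 m = 5.204×10^6 Pa = 5.204 MPa
gypsum: 2340 kg/m³ × 9.8 m/s² × 1338 m = 3.068×10^7 Pa = 30.68 MPa
mudstone: 2360 kg/m³ × 9.8 m/s² × 4949 m = 1.145×10^8 Pa = 114.5 MPa
Total = 5.204 + 30.68 + 114.5 = 150.35 MPa
Pore pressure P_p = 1160 kg/m³ × 9.8 m/s² × 6582 m = 7.482×10^7 Pa = 74.82 MPa
Effective stress σ' = σ_v − P_p = 150.3 − 74.82 = 75.523 MPa = 0.75523 kbar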